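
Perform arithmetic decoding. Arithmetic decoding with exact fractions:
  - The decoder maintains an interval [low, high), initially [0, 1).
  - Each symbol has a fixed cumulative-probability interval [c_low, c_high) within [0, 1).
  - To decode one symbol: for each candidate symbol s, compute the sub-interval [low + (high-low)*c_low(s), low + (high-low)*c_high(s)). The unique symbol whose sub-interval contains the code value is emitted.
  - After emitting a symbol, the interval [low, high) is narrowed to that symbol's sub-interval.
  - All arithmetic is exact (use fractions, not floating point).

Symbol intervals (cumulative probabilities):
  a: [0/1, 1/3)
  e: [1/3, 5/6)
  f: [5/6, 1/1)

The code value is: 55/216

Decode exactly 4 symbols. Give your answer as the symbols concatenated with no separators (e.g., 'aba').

Step 1: interval [0/1, 1/1), width = 1/1 - 0/1 = 1/1
  'a': [0/1 + 1/1*0/1, 0/1 + 1/1*1/3) = [0/1, 1/3) <- contains code 55/216
  'e': [0/1 + 1/1*1/3, 0/1 + 1/1*5/6) = [1/3, 5/6)
  'f': [0/1 + 1/1*5/6, 0/1 + 1/1*1/1) = [5/6, 1/1)
  emit 'a', narrow to [0/1, 1/3)
Step 2: interval [0/1, 1/3), width = 1/3 - 0/1 = 1/3
  'a': [0/1 + 1/3*0/1, 0/1 + 1/3*1/3) = [0/1, 1/9)
  'e': [0/1 + 1/3*1/3, 0/1 + 1/3*5/6) = [1/9, 5/18) <- contains code 55/216
  'f': [0/1 + 1/3*5/6, 0/1 + 1/3*1/1) = [5/18, 1/3)
  emit 'e', narrow to [1/9, 5/18)
Step 3: interval [1/9, 5/18), width = 5/18 - 1/9 = 1/6
  'a': [1/9 + 1/6*0/1, 1/9 + 1/6*1/3) = [1/9, 1/6)
  'e': [1/9 + 1/6*1/3, 1/9 + 1/6*5/6) = [1/6, 1/4)
  'f': [1/9 + 1/6*5/6, 1/9 + 1/6*1/1) = [1/4, 5/18) <- contains code 55/216
  emit 'f', narrow to [1/4, 5/18)
Step 4: interval [1/4, 5/18), width = 5/18 - 1/4 = 1/36
  'a': [1/4 + 1/36*0/1, 1/4 + 1/36*1/3) = [1/4, 7/27) <- contains code 55/216
  'e': [1/4 + 1/36*1/3, 1/4 + 1/36*5/6) = [7/27, 59/216)
  'f': [1/4 + 1/36*5/6, 1/4 + 1/36*1/1) = [59/216, 5/18)
  emit 'a', narrow to [1/4, 7/27)

Answer: aefa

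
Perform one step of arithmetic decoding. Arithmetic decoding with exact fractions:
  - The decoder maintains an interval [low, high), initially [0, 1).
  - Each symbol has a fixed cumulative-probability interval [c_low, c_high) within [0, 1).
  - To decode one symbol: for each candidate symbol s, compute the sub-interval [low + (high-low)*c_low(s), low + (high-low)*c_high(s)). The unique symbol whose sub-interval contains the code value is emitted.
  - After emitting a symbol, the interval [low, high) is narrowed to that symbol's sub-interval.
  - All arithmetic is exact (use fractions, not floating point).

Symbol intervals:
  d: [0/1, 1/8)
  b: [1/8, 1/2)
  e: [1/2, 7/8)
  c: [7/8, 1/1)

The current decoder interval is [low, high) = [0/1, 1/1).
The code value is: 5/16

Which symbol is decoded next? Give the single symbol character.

Interval width = high − low = 1/1 − 0/1 = 1/1
Scaled code = (code − low) / width = (5/16 − 0/1) / 1/1 = 5/16
  d: [0/1, 1/8) 
  b: [1/8, 1/2) ← scaled code falls here ✓
  e: [1/2, 7/8) 
  c: [7/8, 1/1) 

Answer: b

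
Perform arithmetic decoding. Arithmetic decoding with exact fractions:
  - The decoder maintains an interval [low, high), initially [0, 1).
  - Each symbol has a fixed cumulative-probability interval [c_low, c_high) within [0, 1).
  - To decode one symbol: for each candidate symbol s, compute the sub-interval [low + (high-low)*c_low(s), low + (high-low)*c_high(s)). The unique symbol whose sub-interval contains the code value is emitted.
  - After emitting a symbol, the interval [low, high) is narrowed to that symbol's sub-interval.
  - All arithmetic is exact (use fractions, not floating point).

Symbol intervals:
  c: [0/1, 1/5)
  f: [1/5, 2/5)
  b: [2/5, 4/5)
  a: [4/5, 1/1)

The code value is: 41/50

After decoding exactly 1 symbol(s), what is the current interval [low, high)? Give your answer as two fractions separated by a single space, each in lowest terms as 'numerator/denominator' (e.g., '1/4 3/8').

Step 1: interval [0/1, 1/1), width = 1/1 - 0/1 = 1/1
  'c': [0/1 + 1/1*0/1, 0/1 + 1/1*1/5) = [0/1, 1/5)
  'f': [0/1 + 1/1*1/5, 0/1 + 1/1*2/5) = [1/5, 2/5)
  'b': [0/1 + 1/1*2/5, 0/1 + 1/1*4/5) = [2/5, 4/5)
  'a': [0/1 + 1/1*4/5, 0/1 + 1/1*1/1) = [4/5, 1/1) <- contains code 41/50
  emit 'a', narrow to [4/5, 1/1)

Answer: 4/5 1/1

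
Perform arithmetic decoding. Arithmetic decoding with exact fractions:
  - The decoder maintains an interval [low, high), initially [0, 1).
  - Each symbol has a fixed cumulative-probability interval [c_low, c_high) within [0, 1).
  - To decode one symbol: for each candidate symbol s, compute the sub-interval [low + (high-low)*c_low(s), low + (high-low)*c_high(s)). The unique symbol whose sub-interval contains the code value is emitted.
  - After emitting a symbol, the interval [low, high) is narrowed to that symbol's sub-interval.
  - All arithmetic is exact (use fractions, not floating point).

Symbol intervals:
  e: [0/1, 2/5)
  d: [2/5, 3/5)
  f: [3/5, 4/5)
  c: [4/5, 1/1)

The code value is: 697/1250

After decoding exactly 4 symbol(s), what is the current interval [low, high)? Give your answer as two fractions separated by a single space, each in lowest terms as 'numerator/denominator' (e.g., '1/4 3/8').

Step 1: interval [0/1, 1/1), width = 1/1 - 0/1 = 1/1
  'e': [0/1 + 1/1*0/1, 0/1 + 1/1*2/5) = [0/1, 2/5)
  'd': [0/1 + 1/1*2/5, 0/1 + 1/1*3/5) = [2/5, 3/5) <- contains code 697/1250
  'f': [0/1 + 1/1*3/5, 0/1 + 1/1*4/5) = [3/5, 4/5)
  'c': [0/1 + 1/1*4/5, 0/1 + 1/1*1/1) = [4/5, 1/1)
  emit 'd', narrow to [2/5, 3/5)
Step 2: interval [2/5, 3/5), width = 3/5 - 2/5 = 1/5
  'e': [2/5 + 1/5*0/1, 2/5 + 1/5*2/5) = [2/5, 12/25)
  'd': [2/5 + 1/5*2/5, 2/5 + 1/5*3/5) = [12/25, 13/25)
  'f': [2/5 + 1/5*3/5, 2/5 + 1/5*4/5) = [13/25, 14/25) <- contains code 697/1250
  'c': [2/5 + 1/5*4/5, 2/5 + 1/5*1/1) = [14/25, 3/5)
  emit 'f', narrow to [13/25, 14/25)
Step 3: interval [13/25, 14/25), width = 14/25 - 13/25 = 1/25
  'e': [13/25 + 1/25*0/1, 13/25 + 1/25*2/5) = [13/25, 67/125)
  'd': [13/25 + 1/25*2/5, 13/25 + 1/25*3/5) = [67/125, 68/125)
  'f': [13/25 + 1/25*3/5, 13/25 + 1/25*4/5) = [68/125, 69/125)
  'c': [13/25 + 1/25*4/5, 13/25 + 1/25*1/1) = [69/125, 14/25) <- contains code 697/1250
  emit 'c', narrow to [69/125, 14/25)
Step 4: interval [69/125, 14/25), width = 14/25 - 69/125 = 1/125
  'e': [69/125 + 1/125*0/1, 69/125 + 1/125*2/5) = [69/125, 347/625)
  'd': [69/125 + 1/125*2/5, 69/125 + 1/125*3/5) = [347/625, 348/625)
  'f': [69/125 + 1/125*3/5, 69/125 + 1/125*4/5) = [348/625, 349/625) <- contains code 697/1250
  'c': [69/125 + 1/125*4/5, 69/125 + 1/125*1/1) = [349/625, 14/25)
  emit 'f', narrow to [348/625, 349/625)

Answer: 348/625 349/625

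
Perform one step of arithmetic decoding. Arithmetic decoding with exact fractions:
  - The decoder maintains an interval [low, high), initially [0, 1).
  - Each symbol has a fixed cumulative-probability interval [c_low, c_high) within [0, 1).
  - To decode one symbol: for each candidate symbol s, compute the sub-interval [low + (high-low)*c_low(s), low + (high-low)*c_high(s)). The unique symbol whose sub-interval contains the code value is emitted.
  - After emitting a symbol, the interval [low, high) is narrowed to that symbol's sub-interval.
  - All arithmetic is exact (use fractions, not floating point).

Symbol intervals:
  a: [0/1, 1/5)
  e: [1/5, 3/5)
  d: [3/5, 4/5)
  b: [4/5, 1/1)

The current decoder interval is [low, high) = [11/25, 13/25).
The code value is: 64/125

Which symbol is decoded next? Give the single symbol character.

Interval width = high − low = 13/25 − 11/25 = 2/25
Scaled code = (code − low) / width = (64/125 − 11/25) / 2/25 = 9/10
  a: [0/1, 1/5) 
  e: [1/5, 3/5) 
  d: [3/5, 4/5) 
  b: [4/5, 1/1) ← scaled code falls here ✓

Answer: b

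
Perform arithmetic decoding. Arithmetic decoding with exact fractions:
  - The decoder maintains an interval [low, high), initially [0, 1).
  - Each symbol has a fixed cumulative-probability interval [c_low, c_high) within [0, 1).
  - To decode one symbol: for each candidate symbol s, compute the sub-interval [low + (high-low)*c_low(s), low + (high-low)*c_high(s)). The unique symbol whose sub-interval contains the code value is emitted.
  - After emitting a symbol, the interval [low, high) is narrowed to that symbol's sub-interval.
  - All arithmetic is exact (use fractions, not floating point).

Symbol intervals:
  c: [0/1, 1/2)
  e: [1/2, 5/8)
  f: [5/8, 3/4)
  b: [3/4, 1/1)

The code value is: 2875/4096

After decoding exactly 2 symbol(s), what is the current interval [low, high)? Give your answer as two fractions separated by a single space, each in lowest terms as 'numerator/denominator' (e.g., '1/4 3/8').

Answer: 11/16 45/64

Derivation:
Step 1: interval [0/1, 1/1), width = 1/1 - 0/1 = 1/1
  'c': [0/1 + 1/1*0/1, 0/1 + 1/1*1/2) = [0/1, 1/2)
  'e': [0/1 + 1/1*1/2, 0/1 + 1/1*5/8) = [1/2, 5/8)
  'f': [0/1 + 1/1*5/8, 0/1 + 1/1*3/4) = [5/8, 3/4) <- contains code 2875/4096
  'b': [0/1 + 1/1*3/4, 0/1 + 1/1*1/1) = [3/4, 1/1)
  emit 'f', narrow to [5/8, 3/4)
Step 2: interval [5/8, 3/4), width = 3/4 - 5/8 = 1/8
  'c': [5/8 + 1/8*0/1, 5/8 + 1/8*1/2) = [5/8, 11/16)
  'e': [5/8 + 1/8*1/2, 5/8 + 1/8*5/8) = [11/16, 45/64) <- contains code 2875/4096
  'f': [5/8 + 1/8*5/8, 5/8 + 1/8*3/4) = [45/64, 23/32)
  'b': [5/8 + 1/8*3/4, 5/8 + 1/8*1/1) = [23/32, 3/4)
  emit 'e', narrow to [11/16, 45/64)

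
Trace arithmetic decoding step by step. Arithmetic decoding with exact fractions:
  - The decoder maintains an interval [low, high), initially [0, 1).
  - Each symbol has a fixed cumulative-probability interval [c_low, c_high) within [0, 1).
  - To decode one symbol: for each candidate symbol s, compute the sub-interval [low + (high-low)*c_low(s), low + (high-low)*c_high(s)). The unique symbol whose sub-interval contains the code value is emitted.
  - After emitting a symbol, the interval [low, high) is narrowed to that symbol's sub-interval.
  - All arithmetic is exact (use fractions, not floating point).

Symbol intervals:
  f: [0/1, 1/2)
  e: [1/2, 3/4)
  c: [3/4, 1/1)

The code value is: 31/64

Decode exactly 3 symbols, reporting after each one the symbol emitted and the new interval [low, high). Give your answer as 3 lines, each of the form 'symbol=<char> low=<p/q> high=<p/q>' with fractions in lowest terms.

Step 1: interval [0/1, 1/1), width = 1/1 - 0/1 = 1/1
  'f': [0/1 + 1/1*0/1, 0/1 + 1/1*1/2) = [0/1, 1/2) <- contains code 31/64
  'e': [0/1 + 1/1*1/2, 0/1 + 1/1*3/4) = [1/2, 3/4)
  'c': [0/1 + 1/1*3/4, 0/1 + 1/1*1/1) = [3/4, 1/1)
  emit 'f', narrow to [0/1, 1/2)
Step 2: interval [0/1, 1/2), width = 1/2 - 0/1 = 1/2
  'f': [0/1 + 1/2*0/1, 0/1 + 1/2*1/2) = [0/1, 1/4)
  'e': [0/1 + 1/2*1/2, 0/1 + 1/2*3/4) = [1/4, 3/8)
  'c': [0/1 + 1/2*3/4, 0/1 + 1/2*1/1) = [3/8, 1/2) <- contains code 31/64
  emit 'c', narrow to [3/8, 1/2)
Step 3: interval [3/8, 1/2), width = 1/2 - 3/8 = 1/8
  'f': [3/8 + 1/8*0/1, 3/8 + 1/8*1/2) = [3/8, 7/16)
  'e': [3/8 + 1/8*1/2, 3/8 + 1/8*3/4) = [7/16, 15/32)
  'c': [3/8 + 1/8*3/4, 3/8 + 1/8*1/1) = [15/32, 1/2) <- contains code 31/64
  emit 'c', narrow to [15/32, 1/2)

Answer: symbol=f low=0/1 high=1/2
symbol=c low=3/8 high=1/2
symbol=c low=15/32 high=1/2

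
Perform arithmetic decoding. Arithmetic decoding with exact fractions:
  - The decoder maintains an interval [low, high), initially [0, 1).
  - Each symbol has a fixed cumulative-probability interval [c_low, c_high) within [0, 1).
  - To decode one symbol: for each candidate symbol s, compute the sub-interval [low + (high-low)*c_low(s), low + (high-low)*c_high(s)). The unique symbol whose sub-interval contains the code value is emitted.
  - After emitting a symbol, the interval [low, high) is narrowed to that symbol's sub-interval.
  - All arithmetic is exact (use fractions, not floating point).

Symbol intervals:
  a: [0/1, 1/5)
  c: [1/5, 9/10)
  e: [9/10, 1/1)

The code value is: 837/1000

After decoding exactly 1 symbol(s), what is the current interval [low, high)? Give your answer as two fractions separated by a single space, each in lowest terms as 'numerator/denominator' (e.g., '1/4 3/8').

Step 1: interval [0/1, 1/1), width = 1/1 - 0/1 = 1/1
  'a': [0/1 + 1/1*0/1, 0/1 + 1/1*1/5) = [0/1, 1/5)
  'c': [0/1 + 1/1*1/5, 0/1 + 1/1*9/10) = [1/5, 9/10) <- contains code 837/1000
  'e': [0/1 + 1/1*9/10, 0/1 + 1/1*1/1) = [9/10, 1/1)
  emit 'c', narrow to [1/5, 9/10)

Answer: 1/5 9/10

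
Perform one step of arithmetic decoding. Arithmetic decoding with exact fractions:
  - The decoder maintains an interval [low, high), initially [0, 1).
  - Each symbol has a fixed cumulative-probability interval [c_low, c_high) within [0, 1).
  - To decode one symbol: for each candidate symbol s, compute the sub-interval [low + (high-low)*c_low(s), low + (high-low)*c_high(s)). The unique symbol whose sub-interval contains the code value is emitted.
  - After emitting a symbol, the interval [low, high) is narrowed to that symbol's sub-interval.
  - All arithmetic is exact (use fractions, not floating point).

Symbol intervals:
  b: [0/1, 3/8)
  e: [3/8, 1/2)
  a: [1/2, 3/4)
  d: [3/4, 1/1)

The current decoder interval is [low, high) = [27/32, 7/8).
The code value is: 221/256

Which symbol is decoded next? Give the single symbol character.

Answer: a

Derivation:
Interval width = high − low = 7/8 − 27/32 = 1/32
Scaled code = (code − low) / width = (221/256 − 27/32) / 1/32 = 5/8
  b: [0/1, 3/8) 
  e: [3/8, 1/2) 
  a: [1/2, 3/4) ← scaled code falls here ✓
  d: [3/4, 1/1) 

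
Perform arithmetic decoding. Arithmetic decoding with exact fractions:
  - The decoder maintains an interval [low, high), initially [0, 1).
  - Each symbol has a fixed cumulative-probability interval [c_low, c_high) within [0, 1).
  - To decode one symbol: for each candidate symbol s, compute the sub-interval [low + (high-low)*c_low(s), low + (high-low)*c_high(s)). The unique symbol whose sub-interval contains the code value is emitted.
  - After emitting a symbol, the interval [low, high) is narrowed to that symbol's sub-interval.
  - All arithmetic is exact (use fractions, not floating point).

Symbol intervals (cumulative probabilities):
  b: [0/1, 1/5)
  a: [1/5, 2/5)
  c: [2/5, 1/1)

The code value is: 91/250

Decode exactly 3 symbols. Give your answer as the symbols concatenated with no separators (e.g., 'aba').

Step 1: interval [0/1, 1/1), width = 1/1 - 0/1 = 1/1
  'b': [0/1 + 1/1*0/1, 0/1 + 1/1*1/5) = [0/1, 1/5)
  'a': [0/1 + 1/1*1/5, 0/1 + 1/1*2/5) = [1/5, 2/5) <- contains code 91/250
  'c': [0/1 + 1/1*2/5, 0/1 + 1/1*1/1) = [2/5, 1/1)
  emit 'a', narrow to [1/5, 2/5)
Step 2: interval [1/5, 2/5), width = 2/5 - 1/5 = 1/5
  'b': [1/5 + 1/5*0/1, 1/5 + 1/5*1/5) = [1/5, 6/25)
  'a': [1/5 + 1/5*1/5, 1/5 + 1/5*2/5) = [6/25, 7/25)
  'c': [1/5 + 1/5*2/5, 1/5 + 1/5*1/1) = [7/25, 2/5) <- contains code 91/250
  emit 'c', narrow to [7/25, 2/5)
Step 3: interval [7/25, 2/5), width = 2/5 - 7/25 = 3/25
  'b': [7/25 + 3/25*0/1, 7/25 + 3/25*1/5) = [7/25, 38/125)
  'a': [7/25 + 3/25*1/5, 7/25 + 3/25*2/5) = [38/125, 41/125)
  'c': [7/25 + 3/25*2/5, 7/25 + 3/25*1/1) = [41/125, 2/5) <- contains code 91/250
  emit 'c', narrow to [41/125, 2/5)

Answer: acc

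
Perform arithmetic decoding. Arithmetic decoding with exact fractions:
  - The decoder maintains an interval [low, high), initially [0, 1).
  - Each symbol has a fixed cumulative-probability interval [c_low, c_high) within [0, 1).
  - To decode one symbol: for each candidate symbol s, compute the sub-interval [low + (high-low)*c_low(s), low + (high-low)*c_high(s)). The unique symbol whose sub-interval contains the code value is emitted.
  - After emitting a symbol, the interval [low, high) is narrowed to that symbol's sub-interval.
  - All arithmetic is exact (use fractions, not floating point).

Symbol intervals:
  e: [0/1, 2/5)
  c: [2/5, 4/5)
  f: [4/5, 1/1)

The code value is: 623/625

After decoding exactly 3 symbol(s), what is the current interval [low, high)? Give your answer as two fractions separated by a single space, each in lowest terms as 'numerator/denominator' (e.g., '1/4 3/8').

Answer: 124/125 1/1

Derivation:
Step 1: interval [0/1, 1/1), width = 1/1 - 0/1 = 1/1
  'e': [0/1 + 1/1*0/1, 0/1 + 1/1*2/5) = [0/1, 2/5)
  'c': [0/1 + 1/1*2/5, 0/1 + 1/1*4/5) = [2/5, 4/5)
  'f': [0/1 + 1/1*4/5, 0/1 + 1/1*1/1) = [4/5, 1/1) <- contains code 623/625
  emit 'f', narrow to [4/5, 1/1)
Step 2: interval [4/5, 1/1), width = 1/1 - 4/5 = 1/5
  'e': [4/5 + 1/5*0/1, 4/5 + 1/5*2/5) = [4/5, 22/25)
  'c': [4/5 + 1/5*2/5, 4/5 + 1/5*4/5) = [22/25, 24/25)
  'f': [4/5 + 1/5*4/5, 4/5 + 1/5*1/1) = [24/25, 1/1) <- contains code 623/625
  emit 'f', narrow to [24/25, 1/1)
Step 3: interval [24/25, 1/1), width = 1/1 - 24/25 = 1/25
  'e': [24/25 + 1/25*0/1, 24/25 + 1/25*2/5) = [24/25, 122/125)
  'c': [24/25 + 1/25*2/5, 24/25 + 1/25*4/5) = [122/125, 124/125)
  'f': [24/25 + 1/25*4/5, 24/25 + 1/25*1/1) = [124/125, 1/1) <- contains code 623/625
  emit 'f', narrow to [124/125, 1/1)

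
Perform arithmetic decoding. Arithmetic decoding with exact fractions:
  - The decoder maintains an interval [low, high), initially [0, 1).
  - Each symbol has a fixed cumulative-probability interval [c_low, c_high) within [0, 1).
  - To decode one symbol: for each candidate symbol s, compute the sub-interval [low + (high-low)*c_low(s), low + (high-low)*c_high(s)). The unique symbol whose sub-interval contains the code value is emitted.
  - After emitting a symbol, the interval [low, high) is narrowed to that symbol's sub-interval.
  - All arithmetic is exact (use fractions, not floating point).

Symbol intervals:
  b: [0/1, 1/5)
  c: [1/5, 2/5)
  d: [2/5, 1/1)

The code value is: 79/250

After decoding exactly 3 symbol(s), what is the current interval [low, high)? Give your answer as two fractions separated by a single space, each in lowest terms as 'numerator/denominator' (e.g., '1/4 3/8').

Answer: 38/125 41/125

Derivation:
Step 1: interval [0/1, 1/1), width = 1/1 - 0/1 = 1/1
  'b': [0/1 + 1/1*0/1, 0/1 + 1/1*1/5) = [0/1, 1/5)
  'c': [0/1 + 1/1*1/5, 0/1 + 1/1*2/5) = [1/5, 2/5) <- contains code 79/250
  'd': [0/1 + 1/1*2/5, 0/1 + 1/1*1/1) = [2/5, 1/1)
  emit 'c', narrow to [1/5, 2/5)
Step 2: interval [1/5, 2/5), width = 2/5 - 1/5 = 1/5
  'b': [1/5 + 1/5*0/1, 1/5 + 1/5*1/5) = [1/5, 6/25)
  'c': [1/5 + 1/5*1/5, 1/5 + 1/5*2/5) = [6/25, 7/25)
  'd': [1/5 + 1/5*2/5, 1/5 + 1/5*1/1) = [7/25, 2/5) <- contains code 79/250
  emit 'd', narrow to [7/25, 2/5)
Step 3: interval [7/25, 2/5), width = 2/5 - 7/25 = 3/25
  'b': [7/25 + 3/25*0/1, 7/25 + 3/25*1/5) = [7/25, 38/125)
  'c': [7/25 + 3/25*1/5, 7/25 + 3/25*2/5) = [38/125, 41/125) <- contains code 79/250
  'd': [7/25 + 3/25*2/5, 7/25 + 3/25*1/1) = [41/125, 2/5)
  emit 'c', narrow to [38/125, 41/125)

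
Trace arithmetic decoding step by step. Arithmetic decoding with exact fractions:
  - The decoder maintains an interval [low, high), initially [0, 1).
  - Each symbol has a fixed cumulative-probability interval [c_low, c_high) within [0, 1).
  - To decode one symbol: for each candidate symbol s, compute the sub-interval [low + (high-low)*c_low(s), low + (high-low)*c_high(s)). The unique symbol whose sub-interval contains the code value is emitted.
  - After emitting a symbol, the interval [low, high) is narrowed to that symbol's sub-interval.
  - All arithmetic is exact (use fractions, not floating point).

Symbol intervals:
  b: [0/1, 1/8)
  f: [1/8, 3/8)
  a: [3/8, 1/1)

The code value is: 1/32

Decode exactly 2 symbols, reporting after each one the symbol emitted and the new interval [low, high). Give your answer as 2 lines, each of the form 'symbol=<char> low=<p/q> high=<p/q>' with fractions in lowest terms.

Step 1: interval [0/1, 1/1), width = 1/1 - 0/1 = 1/1
  'b': [0/1 + 1/1*0/1, 0/1 + 1/1*1/8) = [0/1, 1/8) <- contains code 1/32
  'f': [0/1 + 1/1*1/8, 0/1 + 1/1*3/8) = [1/8, 3/8)
  'a': [0/1 + 1/1*3/8, 0/1 + 1/1*1/1) = [3/8, 1/1)
  emit 'b', narrow to [0/1, 1/8)
Step 2: interval [0/1, 1/8), width = 1/8 - 0/1 = 1/8
  'b': [0/1 + 1/8*0/1, 0/1 + 1/8*1/8) = [0/1, 1/64)
  'f': [0/1 + 1/8*1/8, 0/1 + 1/8*3/8) = [1/64, 3/64) <- contains code 1/32
  'a': [0/1 + 1/8*3/8, 0/1 + 1/8*1/1) = [3/64, 1/8)
  emit 'f', narrow to [1/64, 3/64)

Answer: symbol=b low=0/1 high=1/8
symbol=f low=1/64 high=3/64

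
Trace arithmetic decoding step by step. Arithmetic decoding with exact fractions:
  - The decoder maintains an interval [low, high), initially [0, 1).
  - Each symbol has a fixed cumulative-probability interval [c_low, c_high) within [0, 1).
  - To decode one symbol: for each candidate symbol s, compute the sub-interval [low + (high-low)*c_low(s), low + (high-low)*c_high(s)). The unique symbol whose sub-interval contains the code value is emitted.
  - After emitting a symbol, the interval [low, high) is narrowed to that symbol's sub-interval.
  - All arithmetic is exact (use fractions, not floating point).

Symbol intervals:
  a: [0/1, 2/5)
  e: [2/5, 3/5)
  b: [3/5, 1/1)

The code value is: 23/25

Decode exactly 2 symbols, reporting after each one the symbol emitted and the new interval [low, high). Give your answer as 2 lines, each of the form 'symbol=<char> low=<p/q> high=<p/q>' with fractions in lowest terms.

Answer: symbol=b low=3/5 high=1/1
symbol=b low=21/25 high=1/1

Derivation:
Step 1: interval [0/1, 1/1), width = 1/1 - 0/1 = 1/1
  'a': [0/1 + 1/1*0/1, 0/1 + 1/1*2/5) = [0/1, 2/5)
  'e': [0/1 + 1/1*2/5, 0/1 + 1/1*3/5) = [2/5, 3/5)
  'b': [0/1 + 1/1*3/5, 0/1 + 1/1*1/1) = [3/5, 1/1) <- contains code 23/25
  emit 'b', narrow to [3/5, 1/1)
Step 2: interval [3/5, 1/1), width = 1/1 - 3/5 = 2/5
  'a': [3/5 + 2/5*0/1, 3/5 + 2/5*2/5) = [3/5, 19/25)
  'e': [3/5 + 2/5*2/5, 3/5 + 2/5*3/5) = [19/25, 21/25)
  'b': [3/5 + 2/5*3/5, 3/5 + 2/5*1/1) = [21/25, 1/1) <- contains code 23/25
  emit 'b', narrow to [21/25, 1/1)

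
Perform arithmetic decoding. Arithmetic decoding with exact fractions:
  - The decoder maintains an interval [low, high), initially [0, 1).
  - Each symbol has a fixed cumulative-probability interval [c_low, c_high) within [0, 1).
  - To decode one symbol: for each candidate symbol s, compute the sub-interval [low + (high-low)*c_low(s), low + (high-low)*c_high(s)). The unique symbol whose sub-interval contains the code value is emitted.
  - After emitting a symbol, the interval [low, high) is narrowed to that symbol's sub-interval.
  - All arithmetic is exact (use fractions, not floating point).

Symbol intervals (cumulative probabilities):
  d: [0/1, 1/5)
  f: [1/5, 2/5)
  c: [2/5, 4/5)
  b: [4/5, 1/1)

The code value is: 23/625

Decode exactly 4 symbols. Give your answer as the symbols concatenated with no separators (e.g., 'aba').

Step 1: interval [0/1, 1/1), width = 1/1 - 0/1 = 1/1
  'd': [0/1 + 1/1*0/1, 0/1 + 1/1*1/5) = [0/1, 1/5) <- contains code 23/625
  'f': [0/1 + 1/1*1/5, 0/1 + 1/1*2/5) = [1/5, 2/5)
  'c': [0/1 + 1/1*2/5, 0/1 + 1/1*4/5) = [2/5, 4/5)
  'b': [0/1 + 1/1*4/5, 0/1 + 1/1*1/1) = [4/5, 1/1)
  emit 'd', narrow to [0/1, 1/5)
Step 2: interval [0/1, 1/5), width = 1/5 - 0/1 = 1/5
  'd': [0/1 + 1/5*0/1, 0/1 + 1/5*1/5) = [0/1, 1/25) <- contains code 23/625
  'f': [0/1 + 1/5*1/5, 0/1 + 1/5*2/5) = [1/25, 2/25)
  'c': [0/1 + 1/5*2/5, 0/1 + 1/5*4/5) = [2/25, 4/25)
  'b': [0/1 + 1/5*4/5, 0/1 + 1/5*1/1) = [4/25, 1/5)
  emit 'd', narrow to [0/1, 1/25)
Step 3: interval [0/1, 1/25), width = 1/25 - 0/1 = 1/25
  'd': [0/1 + 1/25*0/1, 0/1 + 1/25*1/5) = [0/1, 1/125)
  'f': [0/1 + 1/25*1/5, 0/1 + 1/25*2/5) = [1/125, 2/125)
  'c': [0/1 + 1/25*2/5, 0/1 + 1/25*4/5) = [2/125, 4/125)
  'b': [0/1 + 1/25*4/5, 0/1 + 1/25*1/1) = [4/125, 1/25) <- contains code 23/625
  emit 'b', narrow to [4/125, 1/25)
Step 4: interval [4/125, 1/25), width = 1/25 - 4/125 = 1/125
  'd': [4/125 + 1/125*0/1, 4/125 + 1/125*1/5) = [4/125, 21/625)
  'f': [4/125 + 1/125*1/5, 4/125 + 1/125*2/5) = [21/625, 22/625)
  'c': [4/125 + 1/125*2/5, 4/125 + 1/125*4/5) = [22/625, 24/625) <- contains code 23/625
  'b': [4/125 + 1/125*4/5, 4/125 + 1/125*1/1) = [24/625, 1/25)
  emit 'c', narrow to [22/625, 24/625)

Answer: ddbc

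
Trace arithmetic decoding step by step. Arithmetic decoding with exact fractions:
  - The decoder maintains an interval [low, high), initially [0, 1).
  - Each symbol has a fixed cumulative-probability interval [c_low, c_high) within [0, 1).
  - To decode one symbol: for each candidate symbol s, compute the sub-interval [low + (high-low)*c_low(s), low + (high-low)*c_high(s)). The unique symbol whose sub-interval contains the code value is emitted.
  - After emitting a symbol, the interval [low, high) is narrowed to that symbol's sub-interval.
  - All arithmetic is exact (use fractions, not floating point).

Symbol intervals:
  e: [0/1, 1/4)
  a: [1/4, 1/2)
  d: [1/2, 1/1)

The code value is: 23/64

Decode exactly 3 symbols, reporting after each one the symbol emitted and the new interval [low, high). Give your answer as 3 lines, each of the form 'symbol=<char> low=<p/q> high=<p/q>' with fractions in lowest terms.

Answer: symbol=a low=1/4 high=1/2
symbol=a low=5/16 high=3/8
symbol=d low=11/32 high=3/8

Derivation:
Step 1: interval [0/1, 1/1), width = 1/1 - 0/1 = 1/1
  'e': [0/1 + 1/1*0/1, 0/1 + 1/1*1/4) = [0/1, 1/4)
  'a': [0/1 + 1/1*1/4, 0/1 + 1/1*1/2) = [1/4, 1/2) <- contains code 23/64
  'd': [0/1 + 1/1*1/2, 0/1 + 1/1*1/1) = [1/2, 1/1)
  emit 'a', narrow to [1/4, 1/2)
Step 2: interval [1/4, 1/2), width = 1/2 - 1/4 = 1/4
  'e': [1/4 + 1/4*0/1, 1/4 + 1/4*1/4) = [1/4, 5/16)
  'a': [1/4 + 1/4*1/4, 1/4 + 1/4*1/2) = [5/16, 3/8) <- contains code 23/64
  'd': [1/4 + 1/4*1/2, 1/4 + 1/4*1/1) = [3/8, 1/2)
  emit 'a', narrow to [5/16, 3/8)
Step 3: interval [5/16, 3/8), width = 3/8 - 5/16 = 1/16
  'e': [5/16 + 1/16*0/1, 5/16 + 1/16*1/4) = [5/16, 21/64)
  'a': [5/16 + 1/16*1/4, 5/16 + 1/16*1/2) = [21/64, 11/32)
  'd': [5/16 + 1/16*1/2, 5/16 + 1/16*1/1) = [11/32, 3/8) <- contains code 23/64
  emit 'd', narrow to [11/32, 3/8)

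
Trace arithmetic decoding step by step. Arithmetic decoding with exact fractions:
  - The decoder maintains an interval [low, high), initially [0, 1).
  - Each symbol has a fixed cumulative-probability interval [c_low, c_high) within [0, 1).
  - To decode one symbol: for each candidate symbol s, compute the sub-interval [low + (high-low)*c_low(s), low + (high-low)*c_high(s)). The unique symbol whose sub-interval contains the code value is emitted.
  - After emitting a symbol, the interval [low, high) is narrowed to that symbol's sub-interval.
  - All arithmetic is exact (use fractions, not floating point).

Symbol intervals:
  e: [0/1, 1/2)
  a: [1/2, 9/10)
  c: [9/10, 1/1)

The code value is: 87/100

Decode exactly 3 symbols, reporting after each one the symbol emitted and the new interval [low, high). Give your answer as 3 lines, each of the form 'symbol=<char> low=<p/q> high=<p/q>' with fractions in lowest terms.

Step 1: interval [0/1, 1/1), width = 1/1 - 0/1 = 1/1
  'e': [0/1 + 1/1*0/1, 0/1 + 1/1*1/2) = [0/1, 1/2)
  'a': [0/1 + 1/1*1/2, 0/1 + 1/1*9/10) = [1/2, 9/10) <- contains code 87/100
  'c': [0/1 + 1/1*9/10, 0/1 + 1/1*1/1) = [9/10, 1/1)
  emit 'a', narrow to [1/2, 9/10)
Step 2: interval [1/2, 9/10), width = 9/10 - 1/2 = 2/5
  'e': [1/2 + 2/5*0/1, 1/2 + 2/5*1/2) = [1/2, 7/10)
  'a': [1/2 + 2/5*1/2, 1/2 + 2/5*9/10) = [7/10, 43/50)
  'c': [1/2 + 2/5*9/10, 1/2 + 2/5*1/1) = [43/50, 9/10) <- contains code 87/100
  emit 'c', narrow to [43/50, 9/10)
Step 3: interval [43/50, 9/10), width = 9/10 - 43/50 = 1/25
  'e': [43/50 + 1/25*0/1, 43/50 + 1/25*1/2) = [43/50, 22/25) <- contains code 87/100
  'a': [43/50 + 1/25*1/2, 43/50 + 1/25*9/10) = [22/25, 112/125)
  'c': [43/50 + 1/25*9/10, 43/50 + 1/25*1/1) = [112/125, 9/10)
  emit 'e', narrow to [43/50, 22/25)

Answer: symbol=a low=1/2 high=9/10
symbol=c low=43/50 high=9/10
symbol=e low=43/50 high=22/25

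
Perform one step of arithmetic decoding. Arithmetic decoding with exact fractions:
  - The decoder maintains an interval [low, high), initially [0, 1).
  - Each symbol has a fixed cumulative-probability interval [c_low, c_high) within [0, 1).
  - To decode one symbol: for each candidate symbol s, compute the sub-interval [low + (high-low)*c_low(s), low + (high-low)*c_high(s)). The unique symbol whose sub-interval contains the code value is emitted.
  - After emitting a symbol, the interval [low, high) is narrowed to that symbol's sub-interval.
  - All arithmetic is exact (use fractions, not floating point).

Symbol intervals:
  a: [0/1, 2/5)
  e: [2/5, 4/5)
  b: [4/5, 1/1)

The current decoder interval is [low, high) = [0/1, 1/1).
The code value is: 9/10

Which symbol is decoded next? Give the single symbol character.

Interval width = high − low = 1/1 − 0/1 = 1/1
Scaled code = (code − low) / width = (9/10 − 0/1) / 1/1 = 9/10
  a: [0/1, 2/5) 
  e: [2/5, 4/5) 
  b: [4/5, 1/1) ← scaled code falls here ✓

Answer: b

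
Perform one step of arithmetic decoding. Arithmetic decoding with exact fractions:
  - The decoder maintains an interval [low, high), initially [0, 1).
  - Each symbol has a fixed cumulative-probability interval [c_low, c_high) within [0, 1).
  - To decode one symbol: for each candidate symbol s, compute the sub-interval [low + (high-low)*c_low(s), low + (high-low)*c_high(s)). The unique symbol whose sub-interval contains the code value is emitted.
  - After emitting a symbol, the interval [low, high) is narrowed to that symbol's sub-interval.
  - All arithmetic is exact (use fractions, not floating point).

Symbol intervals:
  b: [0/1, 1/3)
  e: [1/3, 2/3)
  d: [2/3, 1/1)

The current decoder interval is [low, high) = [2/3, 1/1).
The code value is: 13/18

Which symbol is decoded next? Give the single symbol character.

Interval width = high − low = 1/1 − 2/3 = 1/3
Scaled code = (code − low) / width = (13/18 − 2/3) / 1/3 = 1/6
  b: [0/1, 1/3) ← scaled code falls here ✓
  e: [1/3, 2/3) 
  d: [2/3, 1/1) 

Answer: b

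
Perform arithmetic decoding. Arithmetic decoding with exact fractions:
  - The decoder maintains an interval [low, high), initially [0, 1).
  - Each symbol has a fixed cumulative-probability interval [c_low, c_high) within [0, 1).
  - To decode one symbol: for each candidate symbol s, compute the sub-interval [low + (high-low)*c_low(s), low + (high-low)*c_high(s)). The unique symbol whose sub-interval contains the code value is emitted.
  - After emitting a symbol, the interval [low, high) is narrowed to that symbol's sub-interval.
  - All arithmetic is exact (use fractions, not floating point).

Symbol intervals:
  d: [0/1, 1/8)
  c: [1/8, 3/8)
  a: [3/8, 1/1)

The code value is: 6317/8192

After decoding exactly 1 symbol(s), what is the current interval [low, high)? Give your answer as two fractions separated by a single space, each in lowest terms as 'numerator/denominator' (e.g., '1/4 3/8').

Step 1: interval [0/1, 1/1), width = 1/1 - 0/1 = 1/1
  'd': [0/1 + 1/1*0/1, 0/1 + 1/1*1/8) = [0/1, 1/8)
  'c': [0/1 + 1/1*1/8, 0/1 + 1/1*3/8) = [1/8, 3/8)
  'a': [0/1 + 1/1*3/8, 0/1 + 1/1*1/1) = [3/8, 1/1) <- contains code 6317/8192
  emit 'a', narrow to [3/8, 1/1)

Answer: 3/8 1/1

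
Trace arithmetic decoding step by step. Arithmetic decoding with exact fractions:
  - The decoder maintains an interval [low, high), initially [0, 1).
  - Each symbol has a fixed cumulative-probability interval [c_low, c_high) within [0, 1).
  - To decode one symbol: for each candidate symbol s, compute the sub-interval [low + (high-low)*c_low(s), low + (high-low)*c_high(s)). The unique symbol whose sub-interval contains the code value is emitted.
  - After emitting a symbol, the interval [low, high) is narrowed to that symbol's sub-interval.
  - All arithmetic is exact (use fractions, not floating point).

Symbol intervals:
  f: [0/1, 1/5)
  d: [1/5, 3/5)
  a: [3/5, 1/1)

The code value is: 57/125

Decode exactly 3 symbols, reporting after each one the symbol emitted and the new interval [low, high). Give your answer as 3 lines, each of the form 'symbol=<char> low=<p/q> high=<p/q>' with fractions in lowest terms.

Answer: symbol=d low=1/5 high=3/5
symbol=a low=11/25 high=3/5
symbol=f low=11/25 high=59/125

Derivation:
Step 1: interval [0/1, 1/1), width = 1/1 - 0/1 = 1/1
  'f': [0/1 + 1/1*0/1, 0/1 + 1/1*1/5) = [0/1, 1/5)
  'd': [0/1 + 1/1*1/5, 0/1 + 1/1*3/5) = [1/5, 3/5) <- contains code 57/125
  'a': [0/1 + 1/1*3/5, 0/1 + 1/1*1/1) = [3/5, 1/1)
  emit 'd', narrow to [1/5, 3/5)
Step 2: interval [1/5, 3/5), width = 3/5 - 1/5 = 2/5
  'f': [1/5 + 2/5*0/1, 1/5 + 2/5*1/5) = [1/5, 7/25)
  'd': [1/5 + 2/5*1/5, 1/5 + 2/5*3/5) = [7/25, 11/25)
  'a': [1/5 + 2/5*3/5, 1/5 + 2/5*1/1) = [11/25, 3/5) <- contains code 57/125
  emit 'a', narrow to [11/25, 3/5)
Step 3: interval [11/25, 3/5), width = 3/5 - 11/25 = 4/25
  'f': [11/25 + 4/25*0/1, 11/25 + 4/25*1/5) = [11/25, 59/125) <- contains code 57/125
  'd': [11/25 + 4/25*1/5, 11/25 + 4/25*3/5) = [59/125, 67/125)
  'a': [11/25 + 4/25*3/5, 11/25 + 4/25*1/1) = [67/125, 3/5)
  emit 'f', narrow to [11/25, 59/125)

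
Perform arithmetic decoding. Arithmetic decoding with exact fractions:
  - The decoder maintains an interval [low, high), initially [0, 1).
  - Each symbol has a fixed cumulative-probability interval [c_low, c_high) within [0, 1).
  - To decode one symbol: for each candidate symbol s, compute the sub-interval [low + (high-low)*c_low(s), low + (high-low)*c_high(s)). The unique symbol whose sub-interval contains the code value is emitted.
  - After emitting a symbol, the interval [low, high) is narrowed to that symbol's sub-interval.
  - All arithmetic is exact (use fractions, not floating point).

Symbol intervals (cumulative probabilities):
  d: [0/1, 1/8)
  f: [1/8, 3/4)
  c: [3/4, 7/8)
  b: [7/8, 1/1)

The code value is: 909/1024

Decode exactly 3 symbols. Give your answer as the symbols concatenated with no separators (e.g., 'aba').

Answer: bdc

Derivation:
Step 1: interval [0/1, 1/1), width = 1/1 - 0/1 = 1/1
  'd': [0/1 + 1/1*0/1, 0/1 + 1/1*1/8) = [0/1, 1/8)
  'f': [0/1 + 1/1*1/8, 0/1 + 1/1*3/4) = [1/8, 3/4)
  'c': [0/1 + 1/1*3/4, 0/1 + 1/1*7/8) = [3/4, 7/8)
  'b': [0/1 + 1/1*7/8, 0/1 + 1/1*1/1) = [7/8, 1/1) <- contains code 909/1024
  emit 'b', narrow to [7/8, 1/1)
Step 2: interval [7/8, 1/1), width = 1/1 - 7/8 = 1/8
  'd': [7/8 + 1/8*0/1, 7/8 + 1/8*1/8) = [7/8, 57/64) <- contains code 909/1024
  'f': [7/8 + 1/8*1/8, 7/8 + 1/8*3/4) = [57/64, 31/32)
  'c': [7/8 + 1/8*3/4, 7/8 + 1/8*7/8) = [31/32, 63/64)
  'b': [7/8 + 1/8*7/8, 7/8 + 1/8*1/1) = [63/64, 1/1)
  emit 'd', narrow to [7/8, 57/64)
Step 3: interval [7/8, 57/64), width = 57/64 - 7/8 = 1/64
  'd': [7/8 + 1/64*0/1, 7/8 + 1/64*1/8) = [7/8, 449/512)
  'f': [7/8 + 1/64*1/8, 7/8 + 1/64*3/4) = [449/512, 227/256)
  'c': [7/8 + 1/64*3/4, 7/8 + 1/64*7/8) = [227/256, 455/512) <- contains code 909/1024
  'b': [7/8 + 1/64*7/8, 7/8 + 1/64*1/1) = [455/512, 57/64)
  emit 'c', narrow to [227/256, 455/512)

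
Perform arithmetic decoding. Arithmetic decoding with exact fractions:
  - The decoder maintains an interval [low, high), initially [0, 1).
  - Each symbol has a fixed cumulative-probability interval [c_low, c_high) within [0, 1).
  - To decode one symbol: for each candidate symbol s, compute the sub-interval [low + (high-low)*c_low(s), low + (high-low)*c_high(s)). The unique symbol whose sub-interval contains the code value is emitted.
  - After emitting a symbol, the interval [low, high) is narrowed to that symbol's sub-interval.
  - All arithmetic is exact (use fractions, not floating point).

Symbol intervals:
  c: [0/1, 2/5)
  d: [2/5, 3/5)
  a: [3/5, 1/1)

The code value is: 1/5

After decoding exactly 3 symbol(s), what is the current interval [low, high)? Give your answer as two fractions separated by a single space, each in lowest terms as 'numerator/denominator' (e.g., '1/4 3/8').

Answer: 24/125 26/125

Derivation:
Step 1: interval [0/1, 1/1), width = 1/1 - 0/1 = 1/1
  'c': [0/1 + 1/1*0/1, 0/1 + 1/1*2/5) = [0/1, 2/5) <- contains code 1/5
  'd': [0/1 + 1/1*2/5, 0/1 + 1/1*3/5) = [2/5, 3/5)
  'a': [0/1 + 1/1*3/5, 0/1 + 1/1*1/1) = [3/5, 1/1)
  emit 'c', narrow to [0/1, 2/5)
Step 2: interval [0/1, 2/5), width = 2/5 - 0/1 = 2/5
  'c': [0/1 + 2/5*0/1, 0/1 + 2/5*2/5) = [0/1, 4/25)
  'd': [0/1 + 2/5*2/5, 0/1 + 2/5*3/5) = [4/25, 6/25) <- contains code 1/5
  'a': [0/1 + 2/5*3/5, 0/1 + 2/5*1/1) = [6/25, 2/5)
  emit 'd', narrow to [4/25, 6/25)
Step 3: interval [4/25, 6/25), width = 6/25 - 4/25 = 2/25
  'c': [4/25 + 2/25*0/1, 4/25 + 2/25*2/5) = [4/25, 24/125)
  'd': [4/25 + 2/25*2/5, 4/25 + 2/25*3/5) = [24/125, 26/125) <- contains code 1/5
  'a': [4/25 + 2/25*3/5, 4/25 + 2/25*1/1) = [26/125, 6/25)
  emit 'd', narrow to [24/125, 26/125)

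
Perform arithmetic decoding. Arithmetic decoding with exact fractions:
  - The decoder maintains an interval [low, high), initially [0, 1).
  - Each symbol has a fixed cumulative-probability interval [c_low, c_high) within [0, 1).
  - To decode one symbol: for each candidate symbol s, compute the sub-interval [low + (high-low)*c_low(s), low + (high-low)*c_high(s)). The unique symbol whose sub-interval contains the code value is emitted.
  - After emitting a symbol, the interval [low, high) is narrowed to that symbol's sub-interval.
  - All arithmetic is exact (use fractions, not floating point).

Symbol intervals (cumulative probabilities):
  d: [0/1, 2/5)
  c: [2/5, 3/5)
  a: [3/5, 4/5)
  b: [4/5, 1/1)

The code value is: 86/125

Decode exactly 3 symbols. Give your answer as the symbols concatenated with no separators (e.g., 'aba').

Step 1: interval [0/1, 1/1), width = 1/1 - 0/1 = 1/1
  'd': [0/1 + 1/1*0/1, 0/1 + 1/1*2/5) = [0/1, 2/5)
  'c': [0/1 + 1/1*2/5, 0/1 + 1/1*3/5) = [2/5, 3/5)
  'a': [0/1 + 1/1*3/5, 0/1 + 1/1*4/5) = [3/5, 4/5) <- contains code 86/125
  'b': [0/1 + 1/1*4/5, 0/1 + 1/1*1/1) = [4/5, 1/1)
  emit 'a', narrow to [3/5, 4/5)
Step 2: interval [3/5, 4/5), width = 4/5 - 3/5 = 1/5
  'd': [3/5 + 1/5*0/1, 3/5 + 1/5*2/5) = [3/5, 17/25)
  'c': [3/5 + 1/5*2/5, 3/5 + 1/5*3/5) = [17/25, 18/25) <- contains code 86/125
  'a': [3/5 + 1/5*3/5, 3/5 + 1/5*4/5) = [18/25, 19/25)
  'b': [3/5 + 1/5*4/5, 3/5 + 1/5*1/1) = [19/25, 4/5)
  emit 'c', narrow to [17/25, 18/25)
Step 3: interval [17/25, 18/25), width = 18/25 - 17/25 = 1/25
  'd': [17/25 + 1/25*0/1, 17/25 + 1/25*2/5) = [17/25, 87/125) <- contains code 86/125
  'c': [17/25 + 1/25*2/5, 17/25 + 1/25*3/5) = [87/125, 88/125)
  'a': [17/25 + 1/25*3/5, 17/25 + 1/25*4/5) = [88/125, 89/125)
  'b': [17/25 + 1/25*4/5, 17/25 + 1/25*1/1) = [89/125, 18/25)
  emit 'd', narrow to [17/25, 87/125)

Answer: acd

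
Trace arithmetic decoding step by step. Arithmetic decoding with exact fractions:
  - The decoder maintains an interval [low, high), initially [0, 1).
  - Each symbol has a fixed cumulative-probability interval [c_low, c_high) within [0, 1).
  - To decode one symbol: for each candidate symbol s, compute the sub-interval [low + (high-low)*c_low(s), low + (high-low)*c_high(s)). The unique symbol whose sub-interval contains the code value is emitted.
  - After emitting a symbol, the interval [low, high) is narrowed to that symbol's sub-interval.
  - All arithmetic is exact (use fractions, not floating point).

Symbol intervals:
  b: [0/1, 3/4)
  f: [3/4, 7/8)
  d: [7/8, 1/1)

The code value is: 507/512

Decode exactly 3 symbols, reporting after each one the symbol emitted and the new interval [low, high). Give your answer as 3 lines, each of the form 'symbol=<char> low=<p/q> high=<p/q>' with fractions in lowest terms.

Answer: symbol=d low=7/8 high=1/1
symbol=d low=63/64 high=1/1
symbol=b low=63/64 high=255/256

Derivation:
Step 1: interval [0/1, 1/1), width = 1/1 - 0/1 = 1/1
  'b': [0/1 + 1/1*0/1, 0/1 + 1/1*3/4) = [0/1, 3/4)
  'f': [0/1 + 1/1*3/4, 0/1 + 1/1*7/8) = [3/4, 7/8)
  'd': [0/1 + 1/1*7/8, 0/1 + 1/1*1/1) = [7/8, 1/1) <- contains code 507/512
  emit 'd', narrow to [7/8, 1/1)
Step 2: interval [7/8, 1/1), width = 1/1 - 7/8 = 1/8
  'b': [7/8 + 1/8*0/1, 7/8 + 1/8*3/4) = [7/8, 31/32)
  'f': [7/8 + 1/8*3/4, 7/8 + 1/8*7/8) = [31/32, 63/64)
  'd': [7/8 + 1/8*7/8, 7/8 + 1/8*1/1) = [63/64, 1/1) <- contains code 507/512
  emit 'd', narrow to [63/64, 1/1)
Step 3: interval [63/64, 1/1), width = 1/1 - 63/64 = 1/64
  'b': [63/64 + 1/64*0/1, 63/64 + 1/64*3/4) = [63/64, 255/256) <- contains code 507/512
  'f': [63/64 + 1/64*3/4, 63/64 + 1/64*7/8) = [255/256, 511/512)
  'd': [63/64 + 1/64*7/8, 63/64 + 1/64*1/1) = [511/512, 1/1)
  emit 'b', narrow to [63/64, 255/256)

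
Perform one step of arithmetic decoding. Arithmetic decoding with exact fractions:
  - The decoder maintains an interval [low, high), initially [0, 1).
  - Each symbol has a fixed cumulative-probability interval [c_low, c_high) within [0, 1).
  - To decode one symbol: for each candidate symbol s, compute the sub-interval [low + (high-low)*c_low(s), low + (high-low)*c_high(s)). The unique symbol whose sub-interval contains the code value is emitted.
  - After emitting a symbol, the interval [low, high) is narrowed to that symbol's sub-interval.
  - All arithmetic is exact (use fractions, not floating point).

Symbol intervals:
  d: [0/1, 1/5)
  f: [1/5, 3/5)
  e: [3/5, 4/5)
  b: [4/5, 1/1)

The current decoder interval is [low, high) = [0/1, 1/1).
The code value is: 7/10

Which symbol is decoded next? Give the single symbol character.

Answer: e

Derivation:
Interval width = high − low = 1/1 − 0/1 = 1/1
Scaled code = (code − low) / width = (7/10 − 0/1) / 1/1 = 7/10
  d: [0/1, 1/5) 
  f: [1/5, 3/5) 
  e: [3/5, 4/5) ← scaled code falls here ✓
  b: [4/5, 1/1) 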